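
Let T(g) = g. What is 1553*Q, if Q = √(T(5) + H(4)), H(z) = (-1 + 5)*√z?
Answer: 1553*√13 ≈ 5599.4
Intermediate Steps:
H(z) = 4*√z
Q = √13 (Q = √(5 + 4*√4) = √(5 + 4*2) = √(5 + 8) = √13 ≈ 3.6056)
1553*Q = 1553*√13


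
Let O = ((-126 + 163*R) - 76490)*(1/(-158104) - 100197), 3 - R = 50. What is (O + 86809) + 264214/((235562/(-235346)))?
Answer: 8275974970565827459/980086696 ≈ 8.4441e+9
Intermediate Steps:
R = -47 (R = 3 - 1*50 = 3 - 50 = -47)
O = 1335078013453453/158104 (O = ((-126 + 163*(-47)) - 76490)*(1/(-158104) - 100197) = ((-126 - 7661) - 76490)*(-1/158104 - 100197) = (-7787 - 76490)*(-15841546489/158104) = -84277*(-15841546489/158104) = 1335078013453453/158104 ≈ 8.4443e+9)
(O + 86809) + 264214/((235562/(-235346))) = (1335078013453453/158104 + 86809) + 264214/((235562/(-235346))) = 1335091738303589/158104 + 264214/((235562*(-1/235346))) = 1335091738303589/158104 + 264214/(-117781/117673) = 1335091738303589/158104 + 264214*(-117673/117781) = 1335091738303589/158104 - 1636360738/6199 = 8275974970565827459/980086696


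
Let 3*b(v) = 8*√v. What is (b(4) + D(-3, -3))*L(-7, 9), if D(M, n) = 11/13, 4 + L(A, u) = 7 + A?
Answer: -964/39 ≈ -24.718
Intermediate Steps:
b(v) = 8*√v/3 (b(v) = (8*√v)/3 = 8*√v/3)
L(A, u) = 3 + A (L(A, u) = -4 + (7 + A) = 3 + A)
D(M, n) = 11/13 (D(M, n) = 11*(1/13) = 11/13)
(b(4) + D(-3, -3))*L(-7, 9) = (8*√4/3 + 11/13)*(3 - 7) = ((8/3)*2 + 11/13)*(-4) = (16/3 + 11/13)*(-4) = (241/39)*(-4) = -964/39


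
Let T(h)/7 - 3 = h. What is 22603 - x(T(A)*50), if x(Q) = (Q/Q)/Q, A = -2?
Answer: 7911049/350 ≈ 22603.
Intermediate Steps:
T(h) = 21 + 7*h
x(Q) = 1/Q
22603 - x(T(A)*50) = 22603 - 1/((21 + 7*(-2))*50) = 22603 - 1/((21 - 14)*50) = 22603 - 1/(7*50) = 22603 - 1/350 = 7911049/350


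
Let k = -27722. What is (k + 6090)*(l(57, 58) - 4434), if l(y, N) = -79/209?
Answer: 20048213120/209 ≈ 9.5924e+7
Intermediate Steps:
l(y, N) = -79/209 (l(y, N) = -79*1/209 = -79/209)
(k + 6090)*(l(57, 58) - 4434) = (-27722 + 6090)*(-79/209 - 4434) = -21632*(-926785/209) = 20048213120/209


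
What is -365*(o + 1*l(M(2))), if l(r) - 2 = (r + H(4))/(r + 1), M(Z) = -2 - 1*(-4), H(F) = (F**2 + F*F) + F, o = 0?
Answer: -16060/3 ≈ -5353.3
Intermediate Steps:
H(F) = F + 2*F**2 (H(F) = (F**2 + F**2) + F = 2*F**2 + F = F + 2*F**2)
M(Z) = 2 (M(Z) = -2 + 4 = 2)
l(r) = 2 + (36 + r)/(1 + r) (l(r) = 2 + (r + 4*(1 + 2*4))/(r + 1) = 2 + (r + 4*(1 + 8))/(1 + r) = 2 + (r + 4*9)/(1 + r) = 2 + (r + 36)/(1 + r) = 2 + (36 + r)/(1 + r))
-365*(o + 1*l(M(2))) = -365*(0 + 1*((38 + 3*2)/(1 + 2))) = -365*(0 + 1*((38 + 6)/3)) = -365*(0 + 1*((1/3)*44)) = -365*(0 + 1*(44/3)) = -365*(0 + 44/3) = -365*44/3 = -16060/3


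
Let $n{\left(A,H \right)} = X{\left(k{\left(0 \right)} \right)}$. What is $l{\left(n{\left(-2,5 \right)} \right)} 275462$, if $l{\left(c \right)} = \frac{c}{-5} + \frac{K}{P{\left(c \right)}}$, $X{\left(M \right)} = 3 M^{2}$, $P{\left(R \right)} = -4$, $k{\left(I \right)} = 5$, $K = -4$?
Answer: $-3856468$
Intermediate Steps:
$n{\left(A,H \right)} = 75$ ($n{\left(A,H \right)} = 3 \cdot 5^{2} = 3 \cdot 25 = 75$)
$l{\left(c \right)} = 1 - \frac{c}{5}$ ($l{\left(c \right)} = \frac{c}{-5} - \frac{4}{-4} = c \left(- \frac{1}{5}\right) - -1 = - \frac{c}{5} + 1 = 1 - \frac{c}{5}$)
$l{\left(n{\left(-2,5 \right)} \right)} 275462 = \left(1 - 15\right) 275462 = \left(-14\right) 275462 = -3856468$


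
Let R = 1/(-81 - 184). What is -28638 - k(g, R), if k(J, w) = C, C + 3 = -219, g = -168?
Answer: -28416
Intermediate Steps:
R = -1/265 (R = 1/(-265) = -1/265 ≈ -0.0037736)
C = -222 (C = -3 - 219 = -222)
k(J, w) = -222
-28638 - k(g, R) = -28638 - 1*(-222) = -28638 + 222 = -28416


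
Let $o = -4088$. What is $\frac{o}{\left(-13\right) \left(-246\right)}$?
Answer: $- \frac{2044}{1599} \approx -1.2783$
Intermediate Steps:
$\frac{o}{\left(-13\right) \left(-246\right)} = - \frac{4088}{\left(-13\right) \left(-246\right)} = - \frac{4088}{3198} = \left(-4088\right) \frac{1}{3198} = - \frac{2044}{1599}$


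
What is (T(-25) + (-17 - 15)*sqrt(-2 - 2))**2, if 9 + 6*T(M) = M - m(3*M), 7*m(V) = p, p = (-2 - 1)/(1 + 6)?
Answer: -351276287/86436 + 106432*I/147 ≈ -4064.0 + 724.03*I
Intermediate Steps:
p = -3/7 ≈ -0.42857
m(V) = -3/49 (m(V) = (1/7)*(-3/7) = -3/49)
T(M) = -73/49 + M/6 (T(M) = -3/2 + (M - 1*(-3/49))/6 = -3/2 + (M + 3/49)/6 = -3/2 + (3/49 + M)/6 = -3/2 + (1/98 + M/6) = -73/49 + M/6)
(T(-25) + (-17 - 15)*sqrt(-2 - 2))**2 = ((-73/49 + (1/6)*(-25)) + (-17 - 15)*sqrt(-2 - 2))**2 = ((-73/49 - 25/6) - 64*I)**2 = (-1663/294 - 64*I)**2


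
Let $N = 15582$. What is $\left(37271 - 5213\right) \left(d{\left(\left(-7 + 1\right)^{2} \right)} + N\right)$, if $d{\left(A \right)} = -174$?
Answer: $493949664$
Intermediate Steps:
$\left(37271 - 5213\right) \left(d{\left(\left(-7 + 1\right)^{2} \right)} + N\right) = \left(37271 - 5213\right) \left(-174 + 15582\right) = 32058 \cdot 15408 = 493949664$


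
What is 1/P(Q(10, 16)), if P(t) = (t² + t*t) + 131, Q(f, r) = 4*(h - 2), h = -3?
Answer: 1/931 ≈ 0.0010741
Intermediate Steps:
Q(f, r) = -20 (Q(f, r) = 4*(-3 - 2) = 4*(-5) = -20)
P(t) = 131 + 2*t² (P(t) = (t² + t²) + 131 = 2*t² + 131 = 131 + 2*t²)
1/P(Q(10, 16)) = 1/(131 + 2*(-20)²) = 1/(131 + 2*400) = 1/(131 + 800) = 1/931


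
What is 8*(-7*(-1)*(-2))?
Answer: -112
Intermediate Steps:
8*(-7*(-1)*(-2)) = 8*(7*(-2)) = 8*(-14) = -112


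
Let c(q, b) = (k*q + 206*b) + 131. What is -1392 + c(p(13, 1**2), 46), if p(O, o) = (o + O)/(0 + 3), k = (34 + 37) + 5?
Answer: 25709/3 ≈ 8569.7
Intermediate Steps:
k = 76 (k = 71 + 5 = 76)
p(O, o) = O/3 + o/3 (p(O, o) = (O + o)/3 = (O + o)*(1/3) = O/3 + o/3)
c(q, b) = 131 + 76*q + 206*b (c(q, b) = (76*q + 206*b) + 131 = 131 + 76*q + 206*b)
-1392 + c(p(13, 1**2), 46) = -1392 + (131 + 76*((1/3)*13 + (1/3)*1**2) + 206*46) = -1392 + (131 + 76*(13/3 + (1/3)*1) + 9476) = -1392 + (131 + 76*(13/3 + 1/3) + 9476) = -1392 + (131 + 76*(14/3) + 9476) = -1392 + (131 + 1064/3 + 9476) = -1392 + 29885/3 = 25709/3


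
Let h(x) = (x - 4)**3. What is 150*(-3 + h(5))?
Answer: -300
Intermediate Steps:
h(x) = (-4 + x)**3
150*(-3 + h(5)) = 150*(-3 + (-4 + 5)**3) = 150*(-3 + 1**3) = 150*(-3 + 1) = 150*(-2) = -300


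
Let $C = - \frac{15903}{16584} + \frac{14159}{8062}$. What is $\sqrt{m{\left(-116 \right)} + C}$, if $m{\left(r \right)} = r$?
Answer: $\frac{3 i \sqrt{1588992026188134}}{11141684} \approx 10.733 i$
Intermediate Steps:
$C = \frac{17767145}{22283368}$ ($C = \left(-15903\right) \frac{1}{16584} + 14159 \cdot \frac{1}{8062} = - \frac{5301}{5528} + \frac{14159}{8062} = \frac{17767145}{22283368} \approx 0.79733$)
$\sqrt{m{\left(-116 \right)} + C} = \sqrt{-116 + \frac{17767145}{22283368}} = \sqrt{- \frac{2567103543}{22283368}} = \frac{3 i \sqrt{1588992026188134}}{11141684}$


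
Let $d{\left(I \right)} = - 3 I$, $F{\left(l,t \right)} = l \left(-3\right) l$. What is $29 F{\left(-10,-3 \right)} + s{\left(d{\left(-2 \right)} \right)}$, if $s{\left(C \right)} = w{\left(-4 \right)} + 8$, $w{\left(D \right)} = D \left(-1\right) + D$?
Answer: $-8692$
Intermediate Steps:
$w{\left(D \right)} = 0$ ($w{\left(D \right)} = - D + D = 0$)
$F{\left(l,t \right)} = - 3 l^{2}$ ($F{\left(l,t \right)} = - 3 l l = - 3 l^{2}$)
$s{\left(C \right)} = 8$ ($s{\left(C \right)} = 0 + 8 = 8$)
$29 F{\left(-10,-3 \right)} + s{\left(d{\left(-2 \right)} \right)} = 29 \left(- 3 \left(-10\right)^{2}\right) + 8 = 29 \left(\left(-3\right) 100\right) + 8 = 29 \left(-300\right) + 8 = -8700 + 8 = -8692$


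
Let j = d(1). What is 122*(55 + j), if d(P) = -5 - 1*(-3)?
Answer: 6466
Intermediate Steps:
d(P) = -2 (d(P) = -5 + 3 = -2)
j = -2
122*(55 + j) = 122*(55 - 2) = 122*53 = 6466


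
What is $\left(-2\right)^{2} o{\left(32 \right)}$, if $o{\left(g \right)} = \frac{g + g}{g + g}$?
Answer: $4$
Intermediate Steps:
$o{\left(g \right)} = 1$ ($o{\left(g \right)} = \frac{2 g}{2 g} = 2 g \frac{1}{2 g} = 1$)
$\left(-2\right)^{2} o{\left(32 \right)} = \left(-2\right)^{2} \cdot 1 = 4 \cdot 1 = 4$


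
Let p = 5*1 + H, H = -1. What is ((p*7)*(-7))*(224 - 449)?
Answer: 44100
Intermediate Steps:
p = 4 (p = 5*1 - 1 = 5 - 1 = 4)
((p*7)*(-7))*(224 - 449) = ((4*7)*(-7))*(224 - 449) = (28*(-7))*(-225) = -196*(-225) = 44100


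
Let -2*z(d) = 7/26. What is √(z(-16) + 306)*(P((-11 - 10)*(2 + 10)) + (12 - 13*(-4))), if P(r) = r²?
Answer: 31784*√206765/13 ≈ 1.1117e+6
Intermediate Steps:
z(d) = -7/52 (z(d) = -7/(2*26) = -½*7/26 = -7/52)
√(z(-16) + 306)*(P((-11 - 10)*(2 + 10)) + (12 - 13*(-4))) = √(-7/52 + 306)*(((-11 - 10)*(2 + 10))² + (12 - 13*(-4))) = √(15905/52)*((-21*12)² + (12 + 52)) = (√206765/26)*((-252)² + 64) = (√206765/26)*(63504 + 64) = (√206765/26)*63568 = 31784*√206765/13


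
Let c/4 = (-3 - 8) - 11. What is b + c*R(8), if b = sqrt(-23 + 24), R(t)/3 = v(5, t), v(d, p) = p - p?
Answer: 1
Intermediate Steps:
v(d, p) = 0
R(t) = 0 (R(t) = 3*0 = 0)
c = -88 (c = 4*((-3 - 8) - 11) = 4*(-11 - 11) = 4*(-22) = -88)
b = 1 (b = sqrt(1) = 1)
b + c*R(8) = 1 - 88*0 = 1 + 0 = 1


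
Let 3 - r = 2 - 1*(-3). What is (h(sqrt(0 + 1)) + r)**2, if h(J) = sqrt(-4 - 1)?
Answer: (2 - I*sqrt(5))**2 ≈ -1.0 - 8.9443*I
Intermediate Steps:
r = -2 (r = 3 - (2 - 1*(-3)) = 3 - (2 + 3) = 3 - 1*5 = 3 - 5 = -2)
h(J) = I*sqrt(5) (h(J) = sqrt(-5) = I*sqrt(5))
(h(sqrt(0 + 1)) + r)**2 = (I*sqrt(5) - 2)**2 = (-2 + I*sqrt(5))**2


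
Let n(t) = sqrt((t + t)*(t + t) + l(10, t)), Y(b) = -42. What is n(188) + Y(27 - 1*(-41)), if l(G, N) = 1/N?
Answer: -42 + sqrt(1249198383)/94 ≈ 334.00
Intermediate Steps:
n(t) = sqrt(1/t + 4*t**2) (n(t) = sqrt((t + t)*(t + t) + 1/t) = sqrt((2*t)*(2*t) + 1/t) = sqrt(4*t**2 + 1/t) = sqrt(1/t + 4*t**2))
n(188) + Y(27 - 1*(-41)) = sqrt((1 + 4*188**3)/188) - 42 = sqrt((1 + 4*6644672)/188) - 42 = sqrt((1 + 26578688)/188) - 42 = sqrt((1/188)*26578689) - 42 = sqrt(26578689/188) - 42 = sqrt(1249198383)/94 - 42 = -42 + sqrt(1249198383)/94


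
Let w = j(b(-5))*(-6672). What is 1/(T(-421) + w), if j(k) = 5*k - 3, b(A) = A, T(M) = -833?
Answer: 1/185983 ≈ 5.3768e-6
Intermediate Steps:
j(k) = -3 + 5*k
w = 186816 (w = (-3 + 5*(-5))*(-6672) = (-3 - 25)*(-6672) = -28*(-6672) = 186816)
1/(T(-421) + w) = 1/(-833 + 186816) = 1/185983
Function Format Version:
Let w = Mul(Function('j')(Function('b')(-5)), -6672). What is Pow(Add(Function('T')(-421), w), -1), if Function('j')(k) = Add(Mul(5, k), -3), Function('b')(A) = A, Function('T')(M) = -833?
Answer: Rational(1, 185983) ≈ 5.3768e-6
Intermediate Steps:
Function('j')(k) = Add(-3, Mul(5, k))
w = 186816 (w = Mul(Add(-3, Mul(5, -5)), -6672) = Mul(Add(-3, -25), -6672) = Mul(-28, -6672) = 186816)
Pow(Add(Function('T')(-421), w), -1) = Pow(Add(-833, 186816), -1) = Pow(185983, -1) = Rational(1, 185983)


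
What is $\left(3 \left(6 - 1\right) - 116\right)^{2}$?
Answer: $10201$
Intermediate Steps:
$\left(3 \left(6 - 1\right) - 116\right)^{2} = \left(3 \cdot 5 - 116\right)^{2} = \left(15 - 116\right)^{2} = \left(-101\right)^{2} = 10201$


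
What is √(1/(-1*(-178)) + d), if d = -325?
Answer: I*√10297122/178 ≈ 18.028*I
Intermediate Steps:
√(1/(-1*(-178)) + d) = √(1/(-1*(-178)) - 325) = √(1/178 - 325) = √(-57849/178) = I*√10297122/178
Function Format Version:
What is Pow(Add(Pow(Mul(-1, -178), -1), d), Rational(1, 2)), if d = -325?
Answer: Mul(Rational(1, 178), I, Pow(10297122, Rational(1, 2))) ≈ Mul(18.028, I)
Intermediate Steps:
Pow(Add(Pow(Mul(-1, -178), -1), d), Rational(1, 2)) = Pow(Add(Pow(Mul(-1, -178), -1), -325), Rational(1, 2)) = Pow(Add(Pow(178, -1), -325), Rational(1, 2)) = Pow(Add(Rational(1, 178), -325), Rational(1, 2)) = Pow(Rational(-57849, 178), Rational(1, 2)) = Mul(Rational(1, 178), I, Pow(10297122, Rational(1, 2)))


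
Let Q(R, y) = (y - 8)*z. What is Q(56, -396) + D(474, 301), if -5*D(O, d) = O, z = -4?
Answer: 7606/5 ≈ 1521.2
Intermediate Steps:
D(O, d) = -O/5
Q(R, y) = 32 - 4*y (Q(R, y) = (y - 8)*(-4) = (-8 + y)*(-4) = 32 - 4*y)
Q(56, -396) + D(474, 301) = (32 - 4*(-396)) - ⅕*474 = (32 + 1584) - 474/5 = 1616 - 474/5 = 7606/5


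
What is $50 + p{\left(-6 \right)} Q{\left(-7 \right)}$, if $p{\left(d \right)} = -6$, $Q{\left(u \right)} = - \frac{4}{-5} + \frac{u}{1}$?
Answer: $\frac{436}{5} \approx 87.2$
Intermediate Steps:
$Q{\left(u \right)} = \frac{4}{5} + u$ ($Q{\left(u \right)} = \left(-4\right) \left(- \frac{1}{5}\right) + u 1 = \frac{4}{5} + u$)
$50 + p{\left(-6 \right)} Q{\left(-7 \right)} = 50 - 6 \left(\frac{4}{5} - 7\right) = 50 - - \frac{186}{5} = 50 + \frac{186}{5} = \frac{436}{5}$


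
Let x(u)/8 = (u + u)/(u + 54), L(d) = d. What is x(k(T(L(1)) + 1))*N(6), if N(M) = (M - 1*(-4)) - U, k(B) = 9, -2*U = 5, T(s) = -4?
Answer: 200/7 ≈ 28.571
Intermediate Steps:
U = -5/2 (U = -½*5 = -5/2 ≈ -2.5000)
x(u) = 16*u/(54 + u) (x(u) = 8*((u + u)/(u + 54)) = 8*((2*u)/(54 + u)) = 8*(2*u/(54 + u)) = 16*u/(54 + u))
N(M) = 13/2 + M (N(M) = (M - 1*(-4)) - 1*(-5/2) = (M + 4) + 5/2 = (4 + M) + 5/2 = 13/2 + M)
x(k(T(L(1)) + 1))*N(6) = (16*9/(54 + 9))*(13/2 + 6) = (16*9/63)*(25/2) = (16*9*(1/63))*(25/2) = (16/7)*(25/2) = 200/7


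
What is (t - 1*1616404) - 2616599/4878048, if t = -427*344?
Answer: -8601425630615/4878048 ≈ -1.7633e+6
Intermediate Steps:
t = -146888
(t - 1*1616404) - 2616599/4878048 = (-146888 - 1*1616404) - 2616599/4878048 = (-146888 - 1616404) - 2616599*1/4878048 = -1763292 - 2616599/4878048 = -8601425630615/4878048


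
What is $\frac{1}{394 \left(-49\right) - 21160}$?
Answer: $- \frac{1}{40466} \approx -2.4712 \cdot 10^{-5}$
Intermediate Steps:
$\frac{1}{394 \left(-49\right) - 21160} = \frac{1}{-19306 - 21160} = \frac{1}{-40466} = - \frac{1}{40466}$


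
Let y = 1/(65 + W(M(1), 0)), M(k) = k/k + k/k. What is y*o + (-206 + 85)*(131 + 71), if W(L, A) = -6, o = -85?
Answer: -1442163/59 ≈ -24443.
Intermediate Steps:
M(k) = 2 (M(k) = 1 + 1 = 2)
y = 1/59 (y = 1/(65 - 6) = 1/59 ≈ 0.016949)
y*o + (-206 + 85)*(131 + 71) = (1/59)*(-85) + (-206 + 85)*(131 + 71) = -85/59 - 121*202 = -85/59 - 24442 = -1442163/59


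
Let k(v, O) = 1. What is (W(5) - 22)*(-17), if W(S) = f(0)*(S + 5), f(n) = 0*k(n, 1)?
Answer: 374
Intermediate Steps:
f(n) = 0 (f(n) = 0*1 = 0)
W(S) = 0 (W(S) = 0*(S + 5) = 0*(5 + S) = 0)
(W(5) - 22)*(-17) = (0 - 22)*(-17) = -22*(-17) = 374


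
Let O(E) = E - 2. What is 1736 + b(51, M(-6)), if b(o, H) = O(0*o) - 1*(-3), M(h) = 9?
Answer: 1737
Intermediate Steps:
O(E) = -2 + E
b(o, H) = 1 (b(o, H) = (-2 + 0*o) - 1*(-3) = (-2 + 0) + 3 = -2 + 3 = 1)
1736 + b(51, M(-6)) = 1736 + 1 = 1737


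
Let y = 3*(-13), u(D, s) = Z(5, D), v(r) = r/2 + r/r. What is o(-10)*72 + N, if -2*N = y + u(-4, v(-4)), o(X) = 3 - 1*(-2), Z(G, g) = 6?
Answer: 753/2 ≈ 376.50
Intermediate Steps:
v(r) = 1 + r/2 (v(r) = r*(½) + 1 = r/2 + 1 = 1 + r/2)
u(D, s) = 6
y = -39
o(X) = 5 (o(X) = 3 + 2 = 5)
N = 33/2 (N = -(-39 + 6)/2 = -½*(-33) = 33/2 ≈ 16.500)
o(-10)*72 + N = 5*72 + 33/2 = 360 + 33/2 = 753/2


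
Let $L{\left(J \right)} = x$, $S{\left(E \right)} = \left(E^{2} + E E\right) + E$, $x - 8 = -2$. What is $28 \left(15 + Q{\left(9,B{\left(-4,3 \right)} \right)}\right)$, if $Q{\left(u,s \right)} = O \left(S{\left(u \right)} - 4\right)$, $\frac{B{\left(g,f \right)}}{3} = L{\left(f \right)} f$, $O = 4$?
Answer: $19124$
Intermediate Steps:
$x = 6$ ($x = 8 - 2 = 6$)
$S{\left(E \right)} = E + 2 E^{2}$ ($S{\left(E \right)} = \left(E^{2} + E^{2}\right) + E = 2 E^{2} + E = E + 2 E^{2}$)
$L{\left(J \right)} = 6$
$B{\left(g,f \right)} = 18 f$ ($B{\left(g,f \right)} = 3 \cdot 6 f = 18 f$)
$Q{\left(u,s \right)} = -16 + 4 u \left(1 + 2 u\right)$ ($Q{\left(u,s \right)} = 4 \left(u \left(1 + 2 u\right) - 4\right) = 4 \left(-4 + u \left(1 + 2 u\right)\right) = -16 + 4 u \left(1 + 2 u\right)$)
$28 \left(15 + Q{\left(9,B{\left(-4,3 \right)} \right)}\right) = 28 \left(15 - \left(16 - 36 \left(1 + 2 \cdot 9\right)\right)\right) = 28 \left(15 - \left(16 - 36 \left(1 + 18\right)\right)\right) = 28 \left(15 - \left(16 - 684\right)\right) = 28 \left(15 + \left(-16 + 684\right)\right) = 28 \left(15 + 668\right) = 28 \cdot 683 = 19124$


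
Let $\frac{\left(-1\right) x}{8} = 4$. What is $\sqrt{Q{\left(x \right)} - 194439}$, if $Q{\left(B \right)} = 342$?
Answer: $i \sqrt{194097} \approx 440.56 i$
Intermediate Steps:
$x = -32$ ($x = \left(-8\right) 4 = -32$)
$\sqrt{Q{\left(x \right)} - 194439} = \sqrt{342 - 194439} = \sqrt{-194097} = i \sqrt{194097}$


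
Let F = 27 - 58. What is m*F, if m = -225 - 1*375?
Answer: 18600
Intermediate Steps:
F = -31
m = -600 (m = -225 - 375 = -600)
m*F = -600*(-31) = 18600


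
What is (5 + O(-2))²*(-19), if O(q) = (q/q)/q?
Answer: -1539/4 ≈ -384.75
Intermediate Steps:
O(q) = 1/q
(5 + O(-2))²*(-19) = (5 + 1/(-2))²*(-19) = (5 - ½)²*(-19) = (9/2)²*(-19) = (81/4)*(-19) = -1539/4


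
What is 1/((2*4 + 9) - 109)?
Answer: -1/92 ≈ -0.010870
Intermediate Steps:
1/((2*4 + 9) - 109) = 1/((8 + 9) - 109) = 1/(17 - 109) = 1/(-92) = -1/92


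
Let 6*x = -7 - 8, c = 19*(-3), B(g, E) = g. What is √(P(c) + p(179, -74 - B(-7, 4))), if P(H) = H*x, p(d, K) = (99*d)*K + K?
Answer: I*√4748926/2 ≈ 1089.6*I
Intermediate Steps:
c = -57
x = -5/2 (x = (-7 - 8)/6 = (⅙)*(-15) = -5/2 ≈ -2.5000)
p(d, K) = K + 99*K*d (p(d, K) = 99*K*d + K = K + 99*K*d)
P(H) = -5*H/2 (P(H) = H*(-5/2) = -5*H/2)
√(P(c) + p(179, -74 - B(-7, 4))) = √(-5/2*(-57) + (-74 - 1*(-7))*(1 + 99*179)) = √(285/2 + (-74 + 7)*(1 + 17721)) = √(285/2 - 67*17722) = √(285/2 - 1187374) = √(-2374463/2) = I*√4748926/2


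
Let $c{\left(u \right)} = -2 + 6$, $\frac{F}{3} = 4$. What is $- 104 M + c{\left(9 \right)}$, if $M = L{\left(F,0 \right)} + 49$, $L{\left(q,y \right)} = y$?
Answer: $-5092$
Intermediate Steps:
$F = 12$ ($F = 3 \cdot 4 = 12$)
$c{\left(u \right)} = 4$
$M = 49$ ($M = 0 + 49 = 49$)
$- 104 M + c{\left(9 \right)} = \left(-104\right) 49 + 4 = -5096 + 4 = -5092$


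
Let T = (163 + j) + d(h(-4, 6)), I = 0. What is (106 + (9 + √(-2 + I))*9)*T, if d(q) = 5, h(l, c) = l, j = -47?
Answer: 22627 + 1089*I*√2 ≈ 22627.0 + 1540.1*I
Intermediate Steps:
T = 121 (T = (163 - 47) + 5 = 116 + 5 = 121)
(106 + (9 + √(-2 + I))*9)*T = (106 + (9 + √(-2 + 0))*9)*121 = (106 + (9 + √(-2))*9)*121 = (106 + (9 + I*√2)*9)*121 = (106 + (81 + 9*I*√2))*121 = (187 + 9*I*√2)*121 = 22627 + 1089*I*√2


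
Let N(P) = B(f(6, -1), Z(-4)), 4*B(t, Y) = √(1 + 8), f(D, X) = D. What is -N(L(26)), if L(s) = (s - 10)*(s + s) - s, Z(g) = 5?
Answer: -¾ ≈ -0.75000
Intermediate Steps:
B(t, Y) = ¾ (B(t, Y) = √(1 + 8)/4 = √9/4 = (¼)*3 = ¾)
L(s) = -s + 2*s*(-10 + s) (L(s) = (-10 + s)*(2*s) - s = 2*s*(-10 + s) - s = -s + 2*s*(-10 + s))
N(P) = ¾
-N(L(26)) = -1*¾ = -¾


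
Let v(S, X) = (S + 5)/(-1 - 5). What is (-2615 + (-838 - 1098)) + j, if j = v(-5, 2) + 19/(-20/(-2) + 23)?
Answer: -150164/33 ≈ -4550.4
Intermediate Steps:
v(S, X) = -⅚ - S/6 (v(S, X) = (5 + S)/(-6) = (5 + S)*(-⅙) = -⅚ - S/6)
j = 19/33 (j = (-⅚ - ⅙*(-5)) + 19/(-20/(-2) + 23) = (-⅚ + ⅚) + 19/(-20*(-½) + 23) = 0 + 19/(10 + 23) = 0 + 19/33 = 19/33 ≈ 0.57576)
(-2615 + (-838 - 1098)) + j = (-2615 + (-838 - 1098)) + 19/33 = (-2615 - 1936) + 19/33 = -4551 + 19/33 = -150164/33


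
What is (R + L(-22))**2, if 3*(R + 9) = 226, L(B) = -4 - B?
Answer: 64009/9 ≈ 7112.1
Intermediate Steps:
R = 199/3 (R = -9 + (1/3)*226 = -9 + 226/3 = 199/3 ≈ 66.333)
(R + L(-22))**2 = (199/3 + (-4 - 1*(-22)))**2 = (199/3 + (-4 + 22))**2 = (199/3 + 18)**2 = (253/3)**2 = 64009/9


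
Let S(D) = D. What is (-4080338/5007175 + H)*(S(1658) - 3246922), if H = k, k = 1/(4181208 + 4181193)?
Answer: 110733008050594926832/41872005227175 ≈ 2.6446e+6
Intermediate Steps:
k = 1/8362401 ≈ 1.1958e-7
H = 1/8362401 ≈ 1.1958e-7
(-4080338/5007175 + H)*(S(1658) - 3246922) = (-4080338/5007175 + 1/8362401)*(1658 - 3246922) = (-4080338*1/5007175 + 1/8362401)*(-3245264) = (-4080338/5007175 + 1/8362401)*(-3245264) = -34121417564363/41872005227175*(-3245264) = 110733008050594926832/41872005227175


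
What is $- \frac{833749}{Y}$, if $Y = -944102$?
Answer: $\frac{833749}{944102} \approx 0.88311$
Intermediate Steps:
$- \frac{833749}{Y} = - \frac{833749}{-944102} = \left(-833749\right) \left(- \frac{1}{944102}\right) = \frac{833749}{944102}$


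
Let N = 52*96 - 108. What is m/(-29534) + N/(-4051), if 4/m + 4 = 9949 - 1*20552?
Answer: -764998342894/634522588019 ≈ -1.2056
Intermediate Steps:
m = -4/10607 (m = 4/(-4 + (9949 - 1*20552)) = 4/(-4 + (9949 - 20552)) = 4/(-4 - 10603) = 4/(-10607) = 4*(-1/10607) = -4/10607 ≈ -0.00037711)
N = 4884 (N = 4992 - 108 = 4884)
m/(-29534) + N/(-4051) = -4/10607/(-29534) + 4884/(-4051) = -4/10607*(-1/29534) + 4884*(-1/4051) = 2/156633569 - 4884/4051 = -764998342894/634522588019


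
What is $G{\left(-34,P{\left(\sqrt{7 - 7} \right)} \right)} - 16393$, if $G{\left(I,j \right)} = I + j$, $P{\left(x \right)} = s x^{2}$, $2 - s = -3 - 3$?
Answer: $-16427$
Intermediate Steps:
$s = 8$ ($s = 2 - \left(-3 - 3\right) = 2 - -6 = 2 + 6 = 8$)
$P{\left(x \right)} = 8 x^{2}$
$G{\left(-34,P{\left(\sqrt{7 - 7} \right)} \right)} - 16393 = \left(-34 + 8 \left(\sqrt{7 - 7}\right)^{2}\right) - 16393 = \left(-34 + 8 \left(\sqrt{0}\right)^{2}\right) - 16393 = \left(-34 + 8 \cdot 0^{2}\right) - 16393 = \left(-34 + 8 \cdot 0\right) - 16393 = \left(-34 + 0\right) - 16393 = -34 - 16393 = -16427$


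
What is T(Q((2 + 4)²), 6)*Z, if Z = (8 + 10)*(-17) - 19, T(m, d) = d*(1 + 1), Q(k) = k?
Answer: -3900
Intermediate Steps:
T(m, d) = 2*d (T(m, d) = d*2 = 2*d)
Z = -325 (Z = 18*(-17) - 19 = -306 - 19 = -325)
T(Q((2 + 4)²), 6)*Z = (2*6)*(-325) = 12*(-325) = -3900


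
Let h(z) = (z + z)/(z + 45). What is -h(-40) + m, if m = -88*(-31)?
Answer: 2744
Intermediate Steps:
h(z) = 2*z/(45 + z) (h(z) = (2*z)/(45 + z) = 2*z/(45 + z))
m = 2728
-h(-40) + m = -2*(-40)/(45 - 40) + 2728 = -2*(-40)/5 + 2728 = -1*(-16) + 2728 = 16 + 2728 = 2744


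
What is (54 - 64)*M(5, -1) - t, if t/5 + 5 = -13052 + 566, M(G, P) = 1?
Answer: 62445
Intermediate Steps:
t = -62455 (t = -25 + 5*(-13052 + 566) = -25 + 5*(-12486) = -25 - 62430 = -62455)
(54 - 64)*M(5, -1) - t = (54 - 64)*1 - 1*(-62455) = -10*1 + 62455 = -10 + 62455 = 62445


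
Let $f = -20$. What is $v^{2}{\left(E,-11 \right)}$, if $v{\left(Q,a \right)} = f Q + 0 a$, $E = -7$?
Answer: $19600$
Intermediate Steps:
$v{\left(Q,a \right)} = - 20 Q$ ($v{\left(Q,a \right)} = - 20 Q + 0 a = - 20 Q + 0 = - 20 Q$)
$v^{2}{\left(E,-11 \right)} = \left(\left(-20\right) \left(-7\right)\right)^{2} = 140^{2} = 19600$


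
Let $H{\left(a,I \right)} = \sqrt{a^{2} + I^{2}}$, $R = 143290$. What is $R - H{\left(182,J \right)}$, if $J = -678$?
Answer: $143290 - 2 \sqrt{123202} \approx 1.4259 \cdot 10^{5}$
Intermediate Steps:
$H{\left(a,I \right)} = \sqrt{I^{2} + a^{2}}$
$R - H{\left(182,J \right)} = 143290 - \sqrt{\left(-678\right)^{2} + 182^{2}} = 143290 - \sqrt{459684 + 33124} = 143290 - \sqrt{492808} = 143290 - 2 \sqrt{123202}$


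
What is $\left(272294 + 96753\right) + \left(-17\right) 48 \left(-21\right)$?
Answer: $386183$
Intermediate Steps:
$\left(272294 + 96753\right) + \left(-17\right) 48 \left(-21\right) = 369047 - -17136 = 369047 + 17136 = 386183$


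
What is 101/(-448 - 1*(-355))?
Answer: -101/93 ≈ -1.0860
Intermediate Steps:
101/(-448 - 1*(-355)) = 101/(-448 + 355) = 101/(-93) = 101*(-1/93) = -101/93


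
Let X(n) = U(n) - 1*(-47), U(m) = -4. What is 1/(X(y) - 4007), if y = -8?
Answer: -1/3964 ≈ -0.00025227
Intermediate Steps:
X(n) = 43 (X(n) = -4 - 1*(-47) = -4 + 47 = 43)
1/(X(y) - 4007) = 1/(43 - 4007) = 1/(-3964) = -1/3964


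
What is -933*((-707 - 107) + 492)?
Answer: 300426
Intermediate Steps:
-933*((-707 - 107) + 492) = -933*(-814 + 492) = -933*(-322) = 300426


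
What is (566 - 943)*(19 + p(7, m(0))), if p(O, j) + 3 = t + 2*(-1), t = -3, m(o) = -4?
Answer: -4147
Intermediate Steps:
p(O, j) = -8 (p(O, j) = -3 + (-3 + 2*(-1)) = -3 + (-3 - 2) = -3 - 5 = -8)
(566 - 943)*(19 + p(7, m(0))) = (566 - 943)*(19 - 8) = -377*11 = -4147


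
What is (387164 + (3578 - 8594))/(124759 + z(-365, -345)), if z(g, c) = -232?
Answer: 29396/9579 ≈ 3.0688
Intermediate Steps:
(387164 + (3578 - 8594))/(124759 + z(-365, -345)) = (387164 + (3578 - 8594))/(124759 - 232) = (387164 - 5016)/124527 = 382148*(1/124527) = 29396/9579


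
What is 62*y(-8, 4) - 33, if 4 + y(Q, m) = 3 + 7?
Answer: 339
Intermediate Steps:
y(Q, m) = 6 (y(Q, m) = -4 + (3 + 7) = -4 + 10 = 6)
62*y(-8, 4) - 33 = 62*6 - 33 = 372 - 33 = 339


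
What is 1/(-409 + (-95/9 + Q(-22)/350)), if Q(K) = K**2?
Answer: -1575/658622 ≈ -0.0023914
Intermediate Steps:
1/(-409 + (-95/9 + Q(-22)/350)) = 1/(-409 + (-95/9 + (-22)**2/350)) = 1/(-409 + (-95*1/9 + 484*(1/350))) = 1/(-409 + (-95/9 + 242/175)) = 1/(-409 - 14447/1575) = 1/(-658622/1575) = -1575/658622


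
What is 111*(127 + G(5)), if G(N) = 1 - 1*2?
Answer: 13986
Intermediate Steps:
G(N) = -1 (G(N) = 1 - 2 = -1)
111*(127 + G(5)) = 111*(127 - 1) = 111*126 = 13986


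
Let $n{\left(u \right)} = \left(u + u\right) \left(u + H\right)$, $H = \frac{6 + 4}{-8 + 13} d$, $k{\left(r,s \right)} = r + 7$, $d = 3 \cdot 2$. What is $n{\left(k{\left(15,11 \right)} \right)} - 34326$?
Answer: $-32830$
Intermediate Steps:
$d = 6$
$k{\left(r,s \right)} = 7 + r$
$H = 12$ ($H = \frac{6 + 4}{-8 + 13} \cdot 6 = \frac{10}{5} \cdot 6 = 10 \cdot \frac{1}{5} \cdot 6 = 2 \cdot 6 = 12$)
$n{\left(u \right)} = 2 u \left(12 + u\right)$ ($n{\left(u \right)} = \left(u + u\right) \left(u + 12\right) = 2 u \left(12 + u\right)$)
$n{\left(k{\left(15,11 \right)} \right)} - 34326 = 2 \left(7 + 15\right) \left(12 + \left(7 + 15\right)\right) - 34326 = 2 \cdot 22 \left(12 + 22\right) - 34326 = 2 \cdot 22 \cdot 34 - 34326 = 1496 - 34326 = -32830$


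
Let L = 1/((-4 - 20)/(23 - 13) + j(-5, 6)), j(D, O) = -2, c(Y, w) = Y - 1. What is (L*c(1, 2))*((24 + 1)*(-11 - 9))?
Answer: 0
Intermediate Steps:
c(Y, w) = -1 + Y
L = -5/22 (L = 1/((-4 - 20)/(23 - 13) - 2) = 1/(-24/10 - 2) = 1/(-24*⅒ - 2) = 1/(-12/5 - 2) = 1/(-22/5) = -5/22 ≈ -0.22727)
(L*c(1, 2))*((24 + 1)*(-11 - 9)) = (-5*(-1 + 1)/22)*((24 + 1)*(-11 - 9)) = (-5/22*0)*(25*(-20)) = 0*(-500) = 0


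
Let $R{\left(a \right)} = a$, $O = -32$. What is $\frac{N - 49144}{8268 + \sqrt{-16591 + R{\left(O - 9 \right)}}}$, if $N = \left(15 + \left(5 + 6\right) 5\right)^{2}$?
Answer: $- \frac{5080686}{949673} + \frac{3687 i \sqrt{462}}{949673} \approx -5.3499 + 0.083449 i$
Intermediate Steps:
$N = 4900$ ($N = \left(15 + 11 \cdot 5\right)^{2} = \left(15 + 55\right)^{2} = 70^{2} = 4900$)
$\frac{N - 49144}{8268 + \sqrt{-16591 + R{\left(O - 9 \right)}}} = \frac{4900 - 49144}{8268 + \sqrt{-16591 - 41}} = - \frac{44244}{8268 + \sqrt{-16591 - 41}} = - \frac{44244}{8268 + \sqrt{-16632}} = - \frac{44244}{8268 + 6 i \sqrt{462}}$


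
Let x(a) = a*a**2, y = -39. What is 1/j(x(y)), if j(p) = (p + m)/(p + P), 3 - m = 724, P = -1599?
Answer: 30459/30020 ≈ 1.0146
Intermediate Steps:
x(a) = a**3
m = -721 (m = 3 - 1*724 = 3 - 724 = -721)
j(p) = (-721 + p)/(-1599 + p) (j(p) = (p - 721)/(p - 1599) = (-721 + p)/(-1599 + p))
1/j(x(y)) = 1/((-721 + (-39)**3)/(-1599 + (-39)**3)) = 1/((-721 - 59319)/(-1599 - 59319)) = 1/(-60040/(-60918)) = 1/(-1/60918*(-60040)) = 1/(30020/30459) = 30459/30020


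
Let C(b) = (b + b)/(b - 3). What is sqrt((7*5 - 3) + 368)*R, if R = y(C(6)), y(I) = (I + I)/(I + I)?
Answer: 20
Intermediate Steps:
C(b) = 2*b/(-3 + b) (C(b) = (2*b)/(-3 + b) = 2*b/(-3 + b))
y(I) = 1 (y(I) = (2*I)/((2*I)) = (2*I)*(1/(2*I)) = 1)
R = 1
sqrt((7*5 - 3) + 368)*R = sqrt((7*5 - 3) + 368)*1 = sqrt((35 - 3) + 368)*1 = sqrt(32 + 368)*1 = sqrt(400)*1 = 20*1 = 20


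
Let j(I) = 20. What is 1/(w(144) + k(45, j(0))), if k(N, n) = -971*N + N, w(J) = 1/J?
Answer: -144/6285599 ≈ -2.2910e-5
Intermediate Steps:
k(N, n) = -970*N
1/(w(144) + k(45, j(0))) = 1/(1/144 - 970*45) = 1/(1/144 - 43650) = 1/(-6285599/144) = -144/6285599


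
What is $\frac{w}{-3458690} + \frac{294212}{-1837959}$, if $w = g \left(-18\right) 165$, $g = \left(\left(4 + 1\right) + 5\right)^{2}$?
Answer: $- \frac{47171427928}{635693041371} \approx -0.074205$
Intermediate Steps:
$g = 100$ ($g = \left(5 + 5\right)^{2} = 10^{2} = 100$)
$w = -297000$ ($w = 100 \left(-18\right) 165 = \left(-1800\right) 165 = -297000$)
$\frac{w}{-3458690} + \frac{294212}{-1837959} = - \frac{297000}{-3458690} + \frac{294212}{-1837959} = \left(-297000\right) \left(- \frac{1}{3458690}\right) + 294212 \left(- \frac{1}{1837959}\right) = \frac{29700}{345869} - \frac{294212}{1837959} = - \frac{47171427928}{635693041371}$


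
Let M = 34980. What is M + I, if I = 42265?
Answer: 77245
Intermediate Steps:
M + I = 34980 + 42265 = 77245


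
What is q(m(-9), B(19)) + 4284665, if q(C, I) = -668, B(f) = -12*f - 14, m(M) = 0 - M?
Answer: 4283997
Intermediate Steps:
m(M) = -M
B(f) = -14 - 12*f
q(m(-9), B(19)) + 4284665 = -668 + 4284665 = 4283997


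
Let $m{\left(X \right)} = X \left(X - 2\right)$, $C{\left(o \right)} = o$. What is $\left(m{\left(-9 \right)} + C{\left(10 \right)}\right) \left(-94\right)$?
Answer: $-10246$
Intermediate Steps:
$m{\left(X \right)} = X \left(-2 + X\right)$
$\left(m{\left(-9 \right)} + C{\left(10 \right)}\right) \left(-94\right) = \left(- 9 \left(-2 - 9\right) + 10\right) \left(-94\right) = \left(\left(-9\right) \left(-11\right) + 10\right) \left(-94\right) = \left(99 + 10\right) \left(-94\right) = 109 \left(-94\right) = -10246$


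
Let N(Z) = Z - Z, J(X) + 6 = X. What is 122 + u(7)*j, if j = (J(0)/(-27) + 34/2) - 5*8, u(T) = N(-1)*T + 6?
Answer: -44/3 ≈ -14.667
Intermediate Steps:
J(X) = -6 + X
N(Z) = 0
u(T) = 6 (u(T) = 0*T + 6 = 0 + 6 = 6)
j = -205/9 (j = ((-6 + 0)/(-27) + 34/2) - 5*8 = (-6*(-1/27) + 34*(1/2)) - 40 = (2/9 + 17) - 40 = 155/9 - 40 = -205/9 ≈ -22.778)
122 + u(7)*j = 122 + 6*(-205/9) = 122 - 410/3 = -44/3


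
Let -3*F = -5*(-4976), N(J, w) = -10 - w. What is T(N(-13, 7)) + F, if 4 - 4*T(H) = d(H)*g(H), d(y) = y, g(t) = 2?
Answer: -49703/6 ≈ -8283.8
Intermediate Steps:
F = -24880/3 (F = -(-5)*(-4976)/3 = -1/3*24880 = -24880/3 ≈ -8293.3)
T(H) = 1 - H/2 (T(H) = 1 - H*2/4 = 1 - H/2)
T(N(-13, 7)) + F = (1 - (-10 - 1*7)/2) - 24880/3 = (1 - (-10 - 7)/2) - 24880/3 = (1 - 1/2*(-17)) - 24880/3 = (1 + 17/2) - 24880/3 = 19/2 - 24880/3 = -49703/6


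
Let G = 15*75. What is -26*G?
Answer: -29250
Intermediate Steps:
G = 1125
-26*G = -26*1125 = -29250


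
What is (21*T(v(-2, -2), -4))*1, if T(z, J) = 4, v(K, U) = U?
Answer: 84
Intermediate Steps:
(21*T(v(-2, -2), -4))*1 = (21*4)*1 = 84*1 = 84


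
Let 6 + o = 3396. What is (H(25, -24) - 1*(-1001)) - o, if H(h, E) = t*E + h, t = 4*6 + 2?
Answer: -2988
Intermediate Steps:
o = 3390 (o = -6 + 3396 = 3390)
t = 26 (t = 24 + 2 = 26)
H(h, E) = h + 26*E (H(h, E) = 26*E + h = h + 26*E)
(H(25, -24) - 1*(-1001)) - o = ((25 + 26*(-24)) - 1*(-1001)) - 1*3390 = ((25 - 624) + 1001) - 3390 = (-599 + 1001) - 3390 = 402 - 3390 = -2988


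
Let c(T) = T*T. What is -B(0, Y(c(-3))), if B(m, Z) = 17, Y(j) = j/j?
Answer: -17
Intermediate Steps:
c(T) = T²
Y(j) = 1
-B(0, Y(c(-3))) = -1*17 = -17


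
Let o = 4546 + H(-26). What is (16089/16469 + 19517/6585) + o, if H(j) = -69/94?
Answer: 46375279112647/10194146310 ≈ 4549.2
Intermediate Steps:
H(j) = -69/94 (H(j) = -69*1/94 = -69/94)
o = 427255/94 (o = 4546 - 69/94 = 427255/94 ≈ 4545.3)
(16089/16469 + 19517/6585) + o = (16089/16469 + 19517/6585) + 427255/94 = 427371538/108448365 + 427255/94 = 46375279112647/10194146310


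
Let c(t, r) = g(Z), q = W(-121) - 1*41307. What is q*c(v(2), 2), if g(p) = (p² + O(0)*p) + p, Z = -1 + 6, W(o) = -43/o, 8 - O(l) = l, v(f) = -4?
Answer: -349867280/121 ≈ -2.8915e+6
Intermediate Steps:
O(l) = 8 - l
Z = 5
g(p) = p² + 9*p (g(p) = (p² + (8 - 1*0)*p) + p = (p² + (8 + 0)*p) + p = (p² + 8*p) + p = p² + 9*p)
q = -4998104/121 (q = -43/(-121) - 1*41307 = -43*(-1/121) - 41307 = 43/121 - 41307 = -4998104/121 ≈ -41307.)
c(t, r) = 70 (c(t, r) = 5*(9 + 5) = 5*14 = 70)
q*c(v(2), 2) = -4998104/121*70 = -349867280/121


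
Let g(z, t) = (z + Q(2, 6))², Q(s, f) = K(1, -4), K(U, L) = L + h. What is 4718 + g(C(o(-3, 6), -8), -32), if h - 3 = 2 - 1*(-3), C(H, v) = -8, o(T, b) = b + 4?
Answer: 4734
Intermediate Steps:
o(T, b) = 4 + b
h = 8 (h = 3 + (2 - 1*(-3)) = 3 + (2 + 3) = 3 + 5 = 8)
K(U, L) = 8 + L (K(U, L) = L + 8 = 8 + L)
Q(s, f) = 4 (Q(s, f) = 8 - 4 = 4)
g(z, t) = (4 + z)² (g(z, t) = (z + 4)² = (4 + z)²)
4718 + g(C(o(-3, 6), -8), -32) = 4718 + (4 - 8)² = 4718 + (-4)² = 4718 + 16 = 4734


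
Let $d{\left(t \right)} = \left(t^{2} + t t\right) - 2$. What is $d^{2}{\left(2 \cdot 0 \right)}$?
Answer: $4$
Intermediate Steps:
$d{\left(t \right)} = -2 + 2 t^{2}$ ($d{\left(t \right)} = \left(t^{2} + t^{2}\right) - 2 = 2 t^{2} - 2 = -2 + 2 t^{2}$)
$d^{2}{\left(2 \cdot 0 \right)} = \left(-2 + 2 \left(2 \cdot 0\right)^{2}\right)^{2} = \left(-2 + 2 \cdot 0^{2}\right)^{2} = \left(-2 + 2 \cdot 0\right)^{2} = \left(-2 + 0\right)^{2} = \left(-2\right)^{2} = 4$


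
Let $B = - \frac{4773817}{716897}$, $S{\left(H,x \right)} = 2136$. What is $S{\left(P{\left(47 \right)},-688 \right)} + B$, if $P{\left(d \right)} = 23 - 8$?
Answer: $\frac{1526518175}{716897} \approx 2129.3$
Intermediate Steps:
$P{\left(d \right)} = 15$
$B = - \frac{4773817}{716897}$ ($B = \left(-4773817\right) \frac{1}{716897} = - \frac{4773817}{716897} \approx -6.659$)
$S{\left(P{\left(47 \right)},-688 \right)} + B = 2136 - \frac{4773817}{716897} = \frac{1526518175}{716897}$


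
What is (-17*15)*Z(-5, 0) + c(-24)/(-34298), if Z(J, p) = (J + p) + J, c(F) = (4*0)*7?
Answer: 2550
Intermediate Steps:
c(F) = 0 (c(F) = 0*7 = 0)
Z(J, p) = p + 2*J
(-17*15)*Z(-5, 0) + c(-24)/(-34298) = (-17*15)*(0 + 2*(-5)) + 0/(-34298) = -255*(0 - 10) + 0*(-1/34298) = -255*(-10) + 0 = 2550 + 0 = 2550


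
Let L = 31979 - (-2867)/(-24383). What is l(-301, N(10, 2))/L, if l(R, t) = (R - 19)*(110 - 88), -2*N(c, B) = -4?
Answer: -17165632/77974109 ≈ -0.22015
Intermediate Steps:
N(c, B) = 2 (N(c, B) = -1/2*(-4) = 2)
l(R, t) = -418 + 22*R (l(R, t) = (-19 + R)*22 = -418 + 22*R)
L = 779741090/24383 (L = 31979 - (-2867)*(-1)/24383 = 31979 - 1*2867/24383 = 31979 - 2867/24383 = 779741090/24383 ≈ 31979.)
l(-301, N(10, 2))/L = (-418 + 22*(-301))/(779741090/24383) = (-418 - 6622)*(24383/779741090) = -7040*24383/779741090 = -17165632/77974109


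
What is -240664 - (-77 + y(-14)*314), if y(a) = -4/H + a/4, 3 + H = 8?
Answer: -1196184/5 ≈ -2.3924e+5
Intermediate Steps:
H = 5 (H = -3 + 8 = 5)
y(a) = -⅘ + a/4 (y(a) = -4/5 + a/4 = -4*⅕ + a*(¼) = -⅘ + a/4)
-240664 - (-77 + y(-14)*314) = -240664 - (-77 + (-⅘ + (¼)*(-14))*314) = -240664 - (-77 + (-⅘ - 7/2)*314) = -240664 - (-77 - 43/10*314) = -240664 - (-77 - 6751/5) = -240664 - 1*(-7136/5) = -240664 + 7136/5 = -1196184/5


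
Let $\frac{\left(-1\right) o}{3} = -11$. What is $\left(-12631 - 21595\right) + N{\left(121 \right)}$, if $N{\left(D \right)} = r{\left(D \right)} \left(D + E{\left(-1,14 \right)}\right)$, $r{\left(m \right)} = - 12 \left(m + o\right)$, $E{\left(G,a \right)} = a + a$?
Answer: $-309578$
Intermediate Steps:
$o = 33$ ($o = \left(-3\right) \left(-11\right) = 33$)
$E{\left(G,a \right)} = 2 a$
$r{\left(m \right)} = -396 - 12 m$ ($r{\left(m \right)} = - 12 \left(m + 33\right) = - 12 \left(33 + m\right) = -396 - 12 m$)
$N{\left(D \right)} = \left(-396 - 12 D\right) \left(28 + D\right)$ ($N{\left(D \right)} = \left(-396 - 12 D\right) \left(D + 2 \cdot 14\right) = \left(-396 - 12 D\right) \left(D + 28\right) = \left(-396 - 12 D\right) \left(28 + D\right)$)
$\left(-12631 - 21595\right) + N{\left(121 \right)} = \left(-12631 - 21595\right) - 12 \left(28 + 121\right) \left(33 + 121\right) = -34226 - 1788 \cdot 154 = -34226 - 275352 = -309578$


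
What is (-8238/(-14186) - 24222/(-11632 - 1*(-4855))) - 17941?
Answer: -287403630164/16023087 ≈ -17937.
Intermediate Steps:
(-8238/(-14186) - 24222/(-11632 - 1*(-4855))) - 17941 = (-8238*(-1/14186) - 24222/(-11632 + 4855)) - 17941 = (4119/7093 - 24222/(-6777)) - 17941 = (4119/7093 - 24222*(-1/6777)) - 17941 = (4119/7093 + 8074/2259) - 17941 = 66573703/16023087 - 17941 = -287403630164/16023087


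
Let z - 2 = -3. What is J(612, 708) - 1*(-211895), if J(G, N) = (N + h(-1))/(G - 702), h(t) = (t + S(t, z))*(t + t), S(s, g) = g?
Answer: 9534919/45 ≈ 2.1189e+5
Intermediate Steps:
z = -1 (z = 2 - 3 = -1)
h(t) = 2*t*(-1 + t) (h(t) = (t - 1)*(t + t) = (-1 + t)*(2*t) = 2*t*(-1 + t))
J(G, N) = (4 + N)/(-702 + G) (J(G, N) = (N + 2*(-1)*(-1 - 1))/(G - 702) = (N + 2*(-1)*(-2))/(-702 + G) = (N + 4)/(-702 + G) = (4 + N)/(-702 + G))
J(612, 708) - 1*(-211895) = (4 + 708)/(-702 + 612) - 1*(-211895) = 712/(-90) + 211895 = -1/90*712 + 211895 = -356/45 + 211895 = 9534919/45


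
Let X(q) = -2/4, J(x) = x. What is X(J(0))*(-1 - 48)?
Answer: 49/2 ≈ 24.500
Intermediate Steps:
X(q) = -½ (X(q) = -2*¼ = -½)
X(J(0))*(-1 - 48) = -(-1 - 48)/2 = -½*(-49) = 49/2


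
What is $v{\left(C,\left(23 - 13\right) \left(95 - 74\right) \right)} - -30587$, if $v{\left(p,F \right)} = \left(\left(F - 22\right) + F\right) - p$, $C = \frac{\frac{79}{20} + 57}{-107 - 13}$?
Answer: $\frac{74365219}{2400} \approx 30986.0$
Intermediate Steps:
$C = - \frac{1219}{2400}$ ($C = \frac{79 \cdot \frac{1}{20} + 57}{-120} = \left(\frac{79}{20} + 57\right) \left(- \frac{1}{120}\right) = \frac{1219}{20} \left(- \frac{1}{120}\right) = - \frac{1219}{2400} \approx -0.50792$)
$v{\left(p,F \right)} = -22 - p + 2 F$ ($v{\left(p,F \right)} = \left(\left(-22 + F\right) + F\right) - p = \left(-22 + 2 F\right) - p = -22 - p + 2 F$)
$v{\left(C,\left(23 - 13\right) \left(95 - 74\right) \right)} - -30587 = \left(-22 - - \frac{1219}{2400} + 2 \left(23 - 13\right) \left(95 - 74\right)\right) - -30587 = \left(-22 + \frac{1219}{2400} + 2 \cdot 10 \cdot 21\right) + 30587 = \left(-22 + \frac{1219}{2400} + 2 \cdot 210\right) + 30587 = \left(-22 + \frac{1219}{2400} + 420\right) + 30587 = \frac{956419}{2400} + 30587 = \frac{74365219}{2400}$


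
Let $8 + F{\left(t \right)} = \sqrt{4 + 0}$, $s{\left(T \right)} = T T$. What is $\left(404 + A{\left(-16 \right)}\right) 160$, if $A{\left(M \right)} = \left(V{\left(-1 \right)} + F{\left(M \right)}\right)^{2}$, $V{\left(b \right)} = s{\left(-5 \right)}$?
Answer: $122400$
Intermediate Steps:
$s{\left(T \right)} = T^{2}$
$V{\left(b \right)} = 25$ ($V{\left(b \right)} = \left(-5\right)^{2} = 25$)
$F{\left(t \right)} = -6$ ($F{\left(t \right)} = -8 + \sqrt{4 + 0} = -8 + \sqrt{4} = -8 + 2 = -6$)
$A{\left(M \right)} = 361$ ($A{\left(M \right)} = \left(25 - 6\right)^{2} = 19^{2} = 361$)
$\left(404 + A{\left(-16 \right)}\right) 160 = \left(404 + 361\right) 160 = 765 \cdot 160 = 122400$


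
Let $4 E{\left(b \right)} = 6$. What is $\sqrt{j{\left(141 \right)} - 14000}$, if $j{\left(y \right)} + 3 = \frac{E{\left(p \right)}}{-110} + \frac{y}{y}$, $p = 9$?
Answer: $\frac{i \sqrt{169424365}}{110} \approx 118.33 i$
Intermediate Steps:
$E{\left(b \right)} = \frac{3}{2}$ ($E{\left(b \right)} = \frac{1}{4} \cdot 6 = \frac{3}{2}$)
$j{\left(y \right)} = - \frac{443}{220}$ ($j{\left(y \right)} = -3 + \left(\frac{3}{2 \left(-110\right)} + \frac{y}{y}\right) = -3 + \left(\frac{3}{2} \left(- \frac{1}{110}\right) + 1\right) = -3 + \left(- \frac{3}{220} + 1\right) = -3 + \frac{217}{220} = - \frac{443}{220}$)
$\sqrt{j{\left(141 \right)} - 14000} = \sqrt{- \frac{443}{220} - 14000} = \sqrt{- \frac{3080443}{220}} = \frac{i \sqrt{169424365}}{110}$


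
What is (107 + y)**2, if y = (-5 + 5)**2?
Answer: 11449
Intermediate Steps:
y = 0 (y = 0**2 = 0)
(107 + y)**2 = (107 + 0)**2 = 107**2 = 11449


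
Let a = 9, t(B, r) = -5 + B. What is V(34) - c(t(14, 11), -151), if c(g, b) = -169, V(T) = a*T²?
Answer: 10573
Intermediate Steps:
V(T) = 9*T²
V(34) - c(t(14, 11), -151) = 9*34² - 1*(-169) = 9*1156 + 169 = 10404 + 169 = 10573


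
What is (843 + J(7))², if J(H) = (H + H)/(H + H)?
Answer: 712336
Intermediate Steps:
J(H) = 1 (J(H) = (2*H)/((2*H)) = (2*H)*(1/(2*H)) = 1)
(843 + J(7))² = (843 + 1)² = 844² = 712336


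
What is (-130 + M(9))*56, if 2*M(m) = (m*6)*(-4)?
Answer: -13328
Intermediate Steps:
M(m) = -12*m (M(m) = ((m*6)*(-4))/2 = ((6*m)*(-4))/2 = (-24*m)/2 = -12*m)
(-130 + M(9))*56 = (-130 - 12*9)*56 = (-130 - 108)*56 = -238*56 = -13328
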